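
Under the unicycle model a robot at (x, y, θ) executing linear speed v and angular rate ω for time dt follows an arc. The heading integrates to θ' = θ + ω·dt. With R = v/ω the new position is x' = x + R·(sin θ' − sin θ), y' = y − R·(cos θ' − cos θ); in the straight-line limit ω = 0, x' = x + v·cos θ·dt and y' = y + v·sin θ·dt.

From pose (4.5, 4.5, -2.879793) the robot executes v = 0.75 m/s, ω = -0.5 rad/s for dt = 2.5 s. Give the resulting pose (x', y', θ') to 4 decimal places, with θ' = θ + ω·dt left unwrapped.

θ' = -2.8798 + -0.5·2.5 = -4.1298
R = v/ω = 0.75/-0.5 = -1.5000
x' = 4.5 + -1.5000·(sin -4.1298 − sin -2.8798) = 2.8592
y' = 4.5 − -1.5000·(cos -4.1298 − cos -2.8798) = 5.1236

(2.8592, 5.1236, -4.1298)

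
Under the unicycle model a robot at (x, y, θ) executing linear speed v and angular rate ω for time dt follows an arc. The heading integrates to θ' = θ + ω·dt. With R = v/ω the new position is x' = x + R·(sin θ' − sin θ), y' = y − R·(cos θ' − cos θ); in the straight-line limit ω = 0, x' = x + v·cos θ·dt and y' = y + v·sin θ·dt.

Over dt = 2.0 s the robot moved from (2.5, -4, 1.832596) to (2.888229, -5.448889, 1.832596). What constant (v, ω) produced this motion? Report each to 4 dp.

Δθ = 1.832596 − 1.832596 = 0.000000
ω = Δθ/dt = 0.000000/2.0 = 0.0000
ω = 0 → v = (Δx·cos θ + Δy·sin θ)/dt = -0.7500

v = -0.7500, ω = 0.0000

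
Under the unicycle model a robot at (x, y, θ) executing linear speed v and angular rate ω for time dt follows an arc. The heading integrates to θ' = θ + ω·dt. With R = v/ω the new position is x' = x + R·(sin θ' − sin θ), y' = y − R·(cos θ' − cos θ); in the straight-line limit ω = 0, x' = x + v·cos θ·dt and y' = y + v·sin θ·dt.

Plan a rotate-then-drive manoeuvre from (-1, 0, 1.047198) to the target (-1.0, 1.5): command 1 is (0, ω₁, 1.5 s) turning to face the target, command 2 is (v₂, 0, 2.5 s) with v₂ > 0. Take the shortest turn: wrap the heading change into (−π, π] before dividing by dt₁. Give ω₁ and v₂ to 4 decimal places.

heading to target = atan2(1.5−0, -1−-1) = 1.5708
Δθ = wrap(1.5708 − 1.0472) = 0.5236; ω₁ = Δθ/dt₁ = 0.3491
distance = √((-1−-1)² + (1.5−0)²) = 1.5000; v₂ = distance/dt₂ = 0.6000

ω₁ = 0.3491, v₂ = 0.6000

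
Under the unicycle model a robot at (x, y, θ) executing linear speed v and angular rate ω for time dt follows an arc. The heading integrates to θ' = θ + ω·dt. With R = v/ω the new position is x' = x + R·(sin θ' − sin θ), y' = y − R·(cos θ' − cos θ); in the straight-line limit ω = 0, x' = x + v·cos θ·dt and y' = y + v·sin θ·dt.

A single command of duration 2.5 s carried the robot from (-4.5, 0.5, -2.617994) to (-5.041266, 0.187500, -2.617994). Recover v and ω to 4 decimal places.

v = 0.2500, ω = 0.0000

Δθ = -2.617994 − -2.617994 = 0.000000
ω = Δθ/dt = 0.000000/2.5 = 0.0000
ω = 0 → v = (Δx·cos θ + Δy·sin θ)/dt = 0.2500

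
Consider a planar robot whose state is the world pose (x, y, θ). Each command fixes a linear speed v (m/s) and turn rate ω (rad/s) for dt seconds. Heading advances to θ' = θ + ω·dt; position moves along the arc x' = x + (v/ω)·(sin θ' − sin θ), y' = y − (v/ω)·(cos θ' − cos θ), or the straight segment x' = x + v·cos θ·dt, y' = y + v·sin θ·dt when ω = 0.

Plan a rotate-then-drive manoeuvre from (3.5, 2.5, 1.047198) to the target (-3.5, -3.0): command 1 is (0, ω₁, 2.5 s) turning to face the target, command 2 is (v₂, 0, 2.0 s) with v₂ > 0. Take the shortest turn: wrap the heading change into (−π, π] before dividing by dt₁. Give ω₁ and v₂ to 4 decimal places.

heading to target = atan2(-3−2.5, -3.5−3.5) = -2.4756
Δθ = wrap(-2.4756 − 1.0472) = 2.7604; ω₁ = Δθ/dt₁ = 1.1041
distance = √((-3.5−3.5)² + (-3−2.5)²) = 8.9022; v₂ = distance/dt₂ = 4.4511

ω₁ = 1.1041, v₂ = 4.4511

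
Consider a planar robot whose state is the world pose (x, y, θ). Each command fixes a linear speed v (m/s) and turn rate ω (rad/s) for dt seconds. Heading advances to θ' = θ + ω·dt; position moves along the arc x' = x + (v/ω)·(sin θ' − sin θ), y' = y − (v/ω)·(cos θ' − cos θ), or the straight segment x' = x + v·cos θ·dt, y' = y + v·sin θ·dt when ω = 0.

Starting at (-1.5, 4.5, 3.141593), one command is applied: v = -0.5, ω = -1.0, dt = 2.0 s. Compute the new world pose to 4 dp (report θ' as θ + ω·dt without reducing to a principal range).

θ' = 3.1416 + -1.0·2.0 = 1.1416
R = v/ω = -0.5/-1.0 = 0.5000
x' = -1.5 + 0.5000·(sin 1.1416 − sin 3.1416) = -1.0454
y' = 4.5 − 0.5000·(cos 1.1416 − cos 3.1416) = 3.7919

(-1.0454, 3.7919, 1.1416)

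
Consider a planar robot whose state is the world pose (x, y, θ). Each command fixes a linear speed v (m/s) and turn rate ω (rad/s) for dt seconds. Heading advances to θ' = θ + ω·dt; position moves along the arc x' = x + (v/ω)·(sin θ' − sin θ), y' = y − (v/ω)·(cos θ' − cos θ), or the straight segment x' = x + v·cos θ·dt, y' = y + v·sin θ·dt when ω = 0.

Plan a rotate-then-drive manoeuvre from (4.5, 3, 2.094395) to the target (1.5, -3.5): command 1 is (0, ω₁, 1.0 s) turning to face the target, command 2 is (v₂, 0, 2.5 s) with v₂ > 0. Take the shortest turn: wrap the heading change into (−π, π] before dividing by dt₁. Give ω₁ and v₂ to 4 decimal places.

ω₁ = 2.1856, v₂ = 2.8636

heading to target = atan2(-3.5−3, 1.5−4.5) = -2.0032
Δθ = wrap(-2.0032 − 2.0944) = 2.1856; ω₁ = Δθ/dt₁ = 2.1856
distance = √((1.5−4.5)² + (-3.5−3)²) = 7.1589; v₂ = distance/dt₂ = 2.8636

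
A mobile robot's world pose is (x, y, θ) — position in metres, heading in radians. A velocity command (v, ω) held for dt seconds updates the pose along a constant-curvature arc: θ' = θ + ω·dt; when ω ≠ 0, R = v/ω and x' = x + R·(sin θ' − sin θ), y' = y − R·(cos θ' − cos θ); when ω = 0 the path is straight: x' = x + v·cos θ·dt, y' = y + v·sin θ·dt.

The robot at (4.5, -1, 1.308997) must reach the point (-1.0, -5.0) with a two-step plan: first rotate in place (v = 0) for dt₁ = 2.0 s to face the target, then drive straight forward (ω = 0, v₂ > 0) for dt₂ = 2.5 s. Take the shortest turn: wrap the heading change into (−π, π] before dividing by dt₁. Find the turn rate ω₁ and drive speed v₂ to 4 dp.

ω₁ = 1.2307, v₂ = 2.7203

heading to target = atan2(-5−-1, -1−4.5) = -2.5128
Δθ = wrap(-2.5128 − 1.3090) = 2.4614; ω₁ = Δθ/dt₁ = 1.2307
distance = √((-1−4.5)² + (-5−-1)²) = 6.8007; v₂ = distance/dt₂ = 2.7203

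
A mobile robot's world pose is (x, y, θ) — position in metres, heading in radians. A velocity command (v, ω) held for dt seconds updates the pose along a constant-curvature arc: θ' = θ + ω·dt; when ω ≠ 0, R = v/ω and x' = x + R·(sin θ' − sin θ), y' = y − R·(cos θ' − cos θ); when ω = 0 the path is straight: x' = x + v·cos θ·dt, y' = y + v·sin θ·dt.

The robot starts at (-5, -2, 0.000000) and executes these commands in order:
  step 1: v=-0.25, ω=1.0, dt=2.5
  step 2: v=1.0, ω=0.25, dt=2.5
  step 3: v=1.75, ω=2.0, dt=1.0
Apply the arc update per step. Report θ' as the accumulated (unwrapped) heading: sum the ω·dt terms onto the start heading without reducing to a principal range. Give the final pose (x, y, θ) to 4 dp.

(-8.2932, -2.8812, 5.1250)

step 1: θ'=2.5000 (R=-0.2500) → pose (-5.1496, -2.4503, 2.5000)
step 2: θ'=3.1250 (R=4.0000) → pose (-7.4771, -1.6554, 3.1250)
step 3: θ'=5.1250 (R=0.8750) → pose (-8.2932, -2.8812, 5.1250)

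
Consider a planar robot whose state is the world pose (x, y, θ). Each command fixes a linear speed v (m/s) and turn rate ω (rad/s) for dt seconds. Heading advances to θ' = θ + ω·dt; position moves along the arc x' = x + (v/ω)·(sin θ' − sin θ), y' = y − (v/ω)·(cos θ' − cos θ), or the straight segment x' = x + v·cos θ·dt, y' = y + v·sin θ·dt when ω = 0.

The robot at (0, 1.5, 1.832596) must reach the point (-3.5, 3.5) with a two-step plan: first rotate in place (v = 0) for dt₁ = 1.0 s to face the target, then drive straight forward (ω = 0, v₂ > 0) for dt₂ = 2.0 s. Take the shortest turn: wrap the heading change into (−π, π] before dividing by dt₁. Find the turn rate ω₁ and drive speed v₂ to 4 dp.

ω₁ = 0.7899, v₂ = 2.0156

heading to target = atan2(3.5−1.5, -3.5−0) = 2.6224
Δθ = wrap(2.6224 − 1.8326) = 0.7899; ω₁ = Δθ/dt₁ = 0.7899
distance = √((-3.5−0)² + (3.5−1.5)²) = 4.0311; v₂ = distance/dt₂ = 2.0156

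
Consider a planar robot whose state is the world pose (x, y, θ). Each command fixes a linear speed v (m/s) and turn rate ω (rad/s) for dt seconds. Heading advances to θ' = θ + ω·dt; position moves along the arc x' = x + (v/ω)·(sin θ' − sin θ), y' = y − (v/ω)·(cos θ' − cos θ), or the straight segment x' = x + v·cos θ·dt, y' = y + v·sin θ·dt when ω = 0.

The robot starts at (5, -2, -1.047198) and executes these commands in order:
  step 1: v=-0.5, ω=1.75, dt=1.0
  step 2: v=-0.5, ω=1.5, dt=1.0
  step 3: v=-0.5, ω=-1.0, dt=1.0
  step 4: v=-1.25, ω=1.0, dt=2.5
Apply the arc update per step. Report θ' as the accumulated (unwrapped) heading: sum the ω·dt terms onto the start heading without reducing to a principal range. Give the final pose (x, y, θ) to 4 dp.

step 1: θ'=0.7028 (R=-0.2857) → pose (4.5679, -1.9248, 0.7028)
step 2: θ'=2.2028 (R=-0.3333) → pose (4.5144, -2.3761, 2.2028)
step 3: θ'=1.2028 (R=0.5000) → pose (4.5775, -2.8514, 1.2028)
step 4: θ'=3.7028 (R=-1.2500) → pose (6.4091, -4.3593, 3.7028)

(6.4091, -4.3593, 3.7028)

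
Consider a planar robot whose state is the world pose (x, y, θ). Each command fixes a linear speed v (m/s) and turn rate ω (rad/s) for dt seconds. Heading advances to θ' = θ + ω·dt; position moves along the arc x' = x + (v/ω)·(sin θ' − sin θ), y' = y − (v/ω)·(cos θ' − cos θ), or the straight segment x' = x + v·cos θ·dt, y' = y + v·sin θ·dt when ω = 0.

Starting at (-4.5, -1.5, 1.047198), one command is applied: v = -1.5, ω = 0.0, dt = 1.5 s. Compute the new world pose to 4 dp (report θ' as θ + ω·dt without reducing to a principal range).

θ' = 1.0472 + 0.0·1.5 = 1.0472
ω = 0 → straight: x' = -4.5 + -1.5·cos(1.0472)·1.5 = -5.6250
y' = -1.5 + -1.5·sin(1.0472)·1.5 = -3.4486

(-5.6250, -3.4486, 1.0472)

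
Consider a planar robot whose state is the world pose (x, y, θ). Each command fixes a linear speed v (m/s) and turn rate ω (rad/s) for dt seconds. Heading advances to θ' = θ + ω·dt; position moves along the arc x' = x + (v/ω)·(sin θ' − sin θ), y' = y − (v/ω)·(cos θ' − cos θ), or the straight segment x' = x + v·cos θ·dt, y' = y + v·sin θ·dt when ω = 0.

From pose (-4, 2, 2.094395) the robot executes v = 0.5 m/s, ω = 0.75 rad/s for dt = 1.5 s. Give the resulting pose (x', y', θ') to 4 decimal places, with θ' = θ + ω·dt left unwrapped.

(-4.6292, 2.3313, 3.2194)

θ' = 2.0944 + 0.75·1.5 = 3.2194
R = v/ω = 0.5/0.75 = 0.6667
x' = -4 + 0.6667·(sin 3.2194 − sin 2.0944) = -4.6292
y' = 2 − 0.6667·(cos 3.2194 − cos 2.0944) = 2.3313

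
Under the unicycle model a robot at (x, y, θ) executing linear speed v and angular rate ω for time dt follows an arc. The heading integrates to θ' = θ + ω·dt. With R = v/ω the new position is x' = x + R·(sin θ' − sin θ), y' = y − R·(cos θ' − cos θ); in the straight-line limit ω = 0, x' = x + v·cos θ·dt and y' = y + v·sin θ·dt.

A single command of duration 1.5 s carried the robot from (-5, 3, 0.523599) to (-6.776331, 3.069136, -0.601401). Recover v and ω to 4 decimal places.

v = -1.2500, ω = -0.7500

Δθ = -0.601401 − 0.523599 = -1.125000
ω = Δθ/dt = -1.125000/1.5 = -0.7500
R = Δx/(sin θ' − sin θ) = 1.6667
v = R·ω = 1.6667·-0.7500 = -1.2500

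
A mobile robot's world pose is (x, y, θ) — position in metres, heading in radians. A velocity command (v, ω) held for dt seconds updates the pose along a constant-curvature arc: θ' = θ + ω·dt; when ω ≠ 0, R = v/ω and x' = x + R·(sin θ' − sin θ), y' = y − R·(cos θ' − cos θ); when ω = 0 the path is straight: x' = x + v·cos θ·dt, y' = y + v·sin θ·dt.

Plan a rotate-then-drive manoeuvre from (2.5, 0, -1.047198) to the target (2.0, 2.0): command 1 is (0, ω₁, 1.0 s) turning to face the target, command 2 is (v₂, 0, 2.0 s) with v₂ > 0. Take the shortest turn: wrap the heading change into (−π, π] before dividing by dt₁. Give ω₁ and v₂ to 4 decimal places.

heading to target = atan2(2−0, 2−2.5) = 1.8158
Δθ = wrap(1.8158 − -1.0472) = 2.8630; ω₁ = Δθ/dt₁ = 2.8630
distance = √((2−2.5)² + (2−0)²) = 2.0616; v₂ = distance/dt₂ = 1.0308

ω₁ = 2.8630, v₂ = 1.0308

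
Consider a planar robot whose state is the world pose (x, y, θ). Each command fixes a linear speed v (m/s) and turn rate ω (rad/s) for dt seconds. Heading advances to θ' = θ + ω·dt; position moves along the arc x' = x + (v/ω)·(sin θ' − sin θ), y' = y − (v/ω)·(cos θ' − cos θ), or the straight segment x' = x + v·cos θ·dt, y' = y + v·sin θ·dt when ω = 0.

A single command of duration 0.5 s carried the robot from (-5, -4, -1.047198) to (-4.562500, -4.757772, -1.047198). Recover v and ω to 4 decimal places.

v = 1.7500, ω = 0.0000

Δθ = -1.047198 − -1.047198 = 0.000000
ω = Δθ/dt = 0.000000/0.5 = 0.0000
ω = 0 → v = (Δx·cos θ + Δy·sin θ)/dt = 1.7500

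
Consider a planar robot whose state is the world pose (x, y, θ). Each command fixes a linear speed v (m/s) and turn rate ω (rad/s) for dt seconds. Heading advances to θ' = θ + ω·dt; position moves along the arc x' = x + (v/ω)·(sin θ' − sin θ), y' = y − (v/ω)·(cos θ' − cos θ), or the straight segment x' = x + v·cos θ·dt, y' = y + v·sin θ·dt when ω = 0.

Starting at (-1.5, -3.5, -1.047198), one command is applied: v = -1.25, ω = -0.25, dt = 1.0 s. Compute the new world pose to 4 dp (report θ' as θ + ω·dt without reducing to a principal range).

θ' = -1.0472 + -0.25·1.0 = -1.2972
R = v/ω = -1.25/-0.25 = 5.0000
x' = -1.5 + 5.0000·(sin -1.2972 − sin -1.0472) = -1.9839
y' = -3.5 − 5.0000·(cos -1.2972 − cos -1.0472) = -2.3510

(-1.9839, -2.3510, -1.2972)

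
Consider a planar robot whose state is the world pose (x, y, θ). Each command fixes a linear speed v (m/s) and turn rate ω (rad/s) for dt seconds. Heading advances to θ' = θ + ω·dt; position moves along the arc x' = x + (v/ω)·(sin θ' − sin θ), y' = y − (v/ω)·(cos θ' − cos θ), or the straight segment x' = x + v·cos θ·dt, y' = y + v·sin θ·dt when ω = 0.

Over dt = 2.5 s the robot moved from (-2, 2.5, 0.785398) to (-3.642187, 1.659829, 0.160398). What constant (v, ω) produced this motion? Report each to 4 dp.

Δθ = 0.160398 − 0.785398 = -0.625000
ω = Δθ/dt = -0.625000/2.5 = -0.2500
R = Δx/(sin θ' − sin θ) = 3.0000
v = R·ω = 3.0000·-0.2500 = -0.7500

v = -0.7500, ω = -0.2500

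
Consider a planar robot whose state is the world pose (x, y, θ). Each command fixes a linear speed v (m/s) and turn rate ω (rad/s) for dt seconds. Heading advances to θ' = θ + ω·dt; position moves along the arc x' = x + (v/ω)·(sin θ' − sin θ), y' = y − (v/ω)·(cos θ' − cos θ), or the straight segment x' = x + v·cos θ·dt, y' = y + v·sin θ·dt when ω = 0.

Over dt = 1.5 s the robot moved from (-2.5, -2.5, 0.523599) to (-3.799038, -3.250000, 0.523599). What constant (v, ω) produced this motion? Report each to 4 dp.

Δθ = 0.523599 − 0.523599 = 0.000000
ω = Δθ/dt = 0.000000/1.5 = 0.0000
ω = 0 → v = (Δx·cos θ + Δy·sin θ)/dt = -1.0000

v = -1.0000, ω = 0.0000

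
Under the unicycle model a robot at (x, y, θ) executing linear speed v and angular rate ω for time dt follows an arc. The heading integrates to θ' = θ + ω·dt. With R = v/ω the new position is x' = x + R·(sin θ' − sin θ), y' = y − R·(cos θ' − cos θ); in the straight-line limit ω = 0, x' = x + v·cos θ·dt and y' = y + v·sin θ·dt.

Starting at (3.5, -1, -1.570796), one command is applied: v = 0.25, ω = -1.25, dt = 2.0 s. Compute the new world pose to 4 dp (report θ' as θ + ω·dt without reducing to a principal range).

θ' = -1.5708 + -1.25·2.0 = -4.0708
R = v/ω = 0.25/-1.25 = -0.2000
x' = 3.5 + -0.2000·(sin -4.0708 − sin -1.5708) = 3.1398
y' = -1 − -0.2000·(cos -4.0708 − cos -1.5708) = -1.1197

(3.1398, -1.1197, -4.0708)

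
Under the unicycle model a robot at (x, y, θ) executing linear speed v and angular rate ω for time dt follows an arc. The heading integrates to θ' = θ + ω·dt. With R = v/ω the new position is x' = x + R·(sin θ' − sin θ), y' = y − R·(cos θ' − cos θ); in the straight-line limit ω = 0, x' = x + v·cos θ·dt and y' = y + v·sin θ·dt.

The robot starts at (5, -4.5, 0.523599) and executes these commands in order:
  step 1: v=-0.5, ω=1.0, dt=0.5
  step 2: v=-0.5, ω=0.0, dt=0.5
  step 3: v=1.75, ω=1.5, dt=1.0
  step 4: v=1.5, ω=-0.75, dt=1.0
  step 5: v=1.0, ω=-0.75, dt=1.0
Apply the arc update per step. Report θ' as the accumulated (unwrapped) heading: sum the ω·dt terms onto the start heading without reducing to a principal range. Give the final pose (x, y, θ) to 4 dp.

step 1: θ'=1.0236 (R=-0.5000) → pose (4.8230, -4.6729, 1.0236)
step 2: θ'=1.0236 (straight) → pose (4.6929, -4.8864, 1.0236)
step 3: θ'=2.5236 (R=1.1667) → pose (4.3726, -3.3285, 2.5236)
step 4: θ'=1.7736 (R=-2.0000) → pose (3.5724, -2.1012, 1.7736)
step 5: θ'=1.0236 (R=-1.3333) → pose (3.7397, -1.1389, 1.0236)

(3.7397, -1.1389, 1.0236)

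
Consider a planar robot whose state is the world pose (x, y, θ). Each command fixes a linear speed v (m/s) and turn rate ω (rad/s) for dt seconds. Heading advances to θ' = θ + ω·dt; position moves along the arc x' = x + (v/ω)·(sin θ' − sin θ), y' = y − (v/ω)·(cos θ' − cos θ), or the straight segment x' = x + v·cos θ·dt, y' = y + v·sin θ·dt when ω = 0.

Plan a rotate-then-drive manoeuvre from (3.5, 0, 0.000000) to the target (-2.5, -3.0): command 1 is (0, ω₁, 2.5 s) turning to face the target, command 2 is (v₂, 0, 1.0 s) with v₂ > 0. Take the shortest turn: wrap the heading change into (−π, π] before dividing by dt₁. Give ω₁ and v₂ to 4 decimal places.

ω₁ = -1.0712, v₂ = 6.7082

heading to target = atan2(-3−0, -2.5−3.5) = -2.6779
Δθ = wrap(-2.6779 − 0.0000) = -2.6779; ω₁ = Δθ/dt₁ = -1.0712
distance = √((-2.5−3.5)² + (-3−0)²) = 6.7082; v₂ = distance/dt₂ = 6.7082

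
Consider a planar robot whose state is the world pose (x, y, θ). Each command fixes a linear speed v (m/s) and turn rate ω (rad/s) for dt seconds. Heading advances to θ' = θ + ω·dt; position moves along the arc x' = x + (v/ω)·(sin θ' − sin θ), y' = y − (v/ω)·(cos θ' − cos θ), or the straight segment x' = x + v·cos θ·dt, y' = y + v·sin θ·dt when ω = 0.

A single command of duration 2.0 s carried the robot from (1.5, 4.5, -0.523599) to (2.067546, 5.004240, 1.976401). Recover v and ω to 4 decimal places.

v = 0.5000, ω = 1.2500

Δθ = 1.976401 − -0.523599 = 2.500000
ω = Δθ/dt = 2.500000/2.0 = 1.2500
R = Δx/(sin θ' − sin θ) = 0.4000
v = R·ω = 0.4000·1.2500 = 0.5000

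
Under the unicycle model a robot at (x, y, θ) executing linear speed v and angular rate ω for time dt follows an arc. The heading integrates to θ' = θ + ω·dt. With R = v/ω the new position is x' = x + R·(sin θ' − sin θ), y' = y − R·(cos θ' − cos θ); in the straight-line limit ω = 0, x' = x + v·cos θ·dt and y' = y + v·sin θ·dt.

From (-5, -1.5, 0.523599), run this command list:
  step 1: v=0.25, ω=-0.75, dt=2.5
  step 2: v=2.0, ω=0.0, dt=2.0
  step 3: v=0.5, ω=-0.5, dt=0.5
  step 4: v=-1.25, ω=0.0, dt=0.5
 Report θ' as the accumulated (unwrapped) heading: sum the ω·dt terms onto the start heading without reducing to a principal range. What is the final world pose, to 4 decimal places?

(-3.5948, -5.2438, -1.6014)

step 1: θ'=-1.3514 (R=-0.3333) → pose (-4.5080, -1.7161, -1.3514)
step 2: θ'=-1.3514 (straight) → pose (-3.6374, -5.6202, -1.3514)
step 3: θ'=-1.6014 (R=-1.0000) → pose (-3.6139, -5.8685, -1.6014)
step 4: θ'=-1.6014 (straight) → pose (-3.5948, -5.2438, -1.6014)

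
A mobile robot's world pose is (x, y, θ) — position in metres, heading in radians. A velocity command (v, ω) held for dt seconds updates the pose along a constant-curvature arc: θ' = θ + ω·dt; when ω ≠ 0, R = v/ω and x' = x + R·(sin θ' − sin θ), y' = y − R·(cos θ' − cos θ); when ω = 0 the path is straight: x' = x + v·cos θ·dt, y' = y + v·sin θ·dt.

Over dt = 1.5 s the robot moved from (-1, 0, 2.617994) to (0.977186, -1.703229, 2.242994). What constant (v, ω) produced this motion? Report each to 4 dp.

v = -1.7500, ω = -0.2500

Δθ = 2.242994 − 2.617994 = -0.375000
ω = Δθ/dt = -0.375000/1.5 = -0.2500
R = Δx/(sin θ' − sin θ) = 7.0000
v = R·ω = 7.0000·-0.2500 = -1.7500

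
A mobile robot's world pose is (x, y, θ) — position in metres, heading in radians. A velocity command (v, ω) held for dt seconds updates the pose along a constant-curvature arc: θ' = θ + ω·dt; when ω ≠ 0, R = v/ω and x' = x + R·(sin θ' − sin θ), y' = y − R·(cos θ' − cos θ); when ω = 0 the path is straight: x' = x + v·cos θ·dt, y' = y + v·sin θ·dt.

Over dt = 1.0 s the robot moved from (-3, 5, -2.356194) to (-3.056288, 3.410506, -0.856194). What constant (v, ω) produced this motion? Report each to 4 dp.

Δθ = -0.856194 − -2.356194 = 1.500000
ω = Δθ/dt = 1.500000/1.0 = 1.5000
R = −Δy/(cos θ' − cos θ) = 1.1667
v = R·ω = 1.1667·1.5000 = 1.7500

v = 1.7500, ω = 1.5000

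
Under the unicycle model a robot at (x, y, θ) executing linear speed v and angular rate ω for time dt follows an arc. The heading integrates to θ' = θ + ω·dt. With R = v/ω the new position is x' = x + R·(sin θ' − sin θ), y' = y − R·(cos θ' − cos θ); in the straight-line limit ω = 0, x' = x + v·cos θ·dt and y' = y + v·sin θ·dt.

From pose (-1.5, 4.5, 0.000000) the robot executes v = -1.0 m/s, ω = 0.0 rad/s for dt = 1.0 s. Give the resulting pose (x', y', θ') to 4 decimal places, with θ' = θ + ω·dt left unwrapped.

(-2.5000, 4.5000, 0.0000)

θ' = 0.0000 + 0.0·1.0 = 0.0000
ω = 0 → straight: x' = -1.5 + -1.0·cos(0.0000)·1.0 = -2.5000
y' = 4.5 + -1.0·sin(0.0000)·1.0 = 4.5000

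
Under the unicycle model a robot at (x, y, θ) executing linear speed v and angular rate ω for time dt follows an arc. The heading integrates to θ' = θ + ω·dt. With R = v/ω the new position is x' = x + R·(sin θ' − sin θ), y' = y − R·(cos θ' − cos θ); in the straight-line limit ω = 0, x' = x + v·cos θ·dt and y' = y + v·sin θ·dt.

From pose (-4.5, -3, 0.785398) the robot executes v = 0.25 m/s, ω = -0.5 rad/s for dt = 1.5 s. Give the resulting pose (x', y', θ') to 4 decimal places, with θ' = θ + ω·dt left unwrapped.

(-4.1641, -2.8539, 0.0354)

θ' = 0.7854 + -0.5·1.5 = 0.0354
R = v/ω = 0.25/-0.5 = -0.5000
x' = -4.5 + -0.5000·(sin 0.0354 − sin 0.7854) = -4.1641
y' = -3 − -0.5000·(cos 0.0354 − cos 0.7854) = -2.8539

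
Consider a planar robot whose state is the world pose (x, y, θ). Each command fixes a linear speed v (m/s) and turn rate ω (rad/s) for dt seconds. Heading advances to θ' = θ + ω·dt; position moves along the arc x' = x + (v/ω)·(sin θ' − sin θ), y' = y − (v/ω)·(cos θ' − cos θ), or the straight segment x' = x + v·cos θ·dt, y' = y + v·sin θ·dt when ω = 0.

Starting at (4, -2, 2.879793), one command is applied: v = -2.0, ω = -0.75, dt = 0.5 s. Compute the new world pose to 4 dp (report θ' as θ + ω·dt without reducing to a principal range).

(4.8955, -2.4318, 2.5048)

θ' = 2.8798 + -0.75·0.5 = 2.5048
R = v/ω = -2.0/-0.75 = 2.6667
x' = 4 + 2.6667·(sin 2.5048 − sin 2.8798) = 4.8955
y' = -2 − 2.6667·(cos 2.5048 − cos 2.8798) = -2.4318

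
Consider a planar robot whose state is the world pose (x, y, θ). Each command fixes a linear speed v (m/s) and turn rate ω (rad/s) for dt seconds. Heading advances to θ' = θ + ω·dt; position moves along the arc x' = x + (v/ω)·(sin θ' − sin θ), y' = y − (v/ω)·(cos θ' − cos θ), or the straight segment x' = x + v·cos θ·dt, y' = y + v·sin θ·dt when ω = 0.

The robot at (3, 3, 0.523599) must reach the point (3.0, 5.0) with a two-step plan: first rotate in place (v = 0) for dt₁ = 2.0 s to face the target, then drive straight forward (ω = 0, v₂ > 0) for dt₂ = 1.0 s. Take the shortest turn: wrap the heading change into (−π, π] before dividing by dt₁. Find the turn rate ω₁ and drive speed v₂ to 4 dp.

heading to target = atan2(5−3, 3−3) = 1.5708
Δθ = wrap(1.5708 − 0.5236) = 1.0472; ω₁ = Δθ/dt₁ = 0.5236
distance = √((3−3)² + (5−3)²) = 2.0000; v₂ = distance/dt₂ = 2.0000

ω₁ = 0.5236, v₂ = 2.0000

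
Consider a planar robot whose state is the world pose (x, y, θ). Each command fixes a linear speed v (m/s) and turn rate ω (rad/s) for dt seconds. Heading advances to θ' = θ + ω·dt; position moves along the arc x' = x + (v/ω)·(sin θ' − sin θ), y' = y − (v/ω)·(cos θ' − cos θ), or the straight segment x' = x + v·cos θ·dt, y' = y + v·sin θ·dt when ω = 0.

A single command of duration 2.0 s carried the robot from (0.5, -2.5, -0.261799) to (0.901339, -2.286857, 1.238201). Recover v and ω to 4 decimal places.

v = 0.2500, ω = 0.7500

Δθ = 1.238201 − -0.261799 = 1.500000
ω = Δθ/dt = 1.500000/2.0 = 0.7500
R = Δx/(sin θ' − sin θ) = 0.3333
v = R·ω = 0.3333·0.7500 = 0.2500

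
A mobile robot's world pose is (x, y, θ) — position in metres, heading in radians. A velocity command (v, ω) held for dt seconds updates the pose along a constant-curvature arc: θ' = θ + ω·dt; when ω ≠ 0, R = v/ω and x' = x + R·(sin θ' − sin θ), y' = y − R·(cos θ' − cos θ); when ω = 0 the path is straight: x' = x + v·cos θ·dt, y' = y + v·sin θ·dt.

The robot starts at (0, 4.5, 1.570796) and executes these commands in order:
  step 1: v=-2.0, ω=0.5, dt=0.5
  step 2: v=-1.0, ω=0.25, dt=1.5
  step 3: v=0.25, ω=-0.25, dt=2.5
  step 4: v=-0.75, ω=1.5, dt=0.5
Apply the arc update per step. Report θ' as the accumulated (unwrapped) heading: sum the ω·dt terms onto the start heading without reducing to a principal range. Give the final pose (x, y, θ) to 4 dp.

step 1: θ'=1.8208 (R=-4.0000) → pose (0.1243, 3.5104, 1.8208)
step 2: θ'=2.1958 (R=-4.0000) → pose (0.7561, 2.1596, 2.1958)
step 3: θ'=1.5708 (R=-1.0000) → pose (0.5671, 2.7447, 1.5708)
step 4: θ'=2.3208 (R=-0.5000) → pose (0.7013, 2.4039, 2.3208)

(0.7013, 2.4039, 2.3208)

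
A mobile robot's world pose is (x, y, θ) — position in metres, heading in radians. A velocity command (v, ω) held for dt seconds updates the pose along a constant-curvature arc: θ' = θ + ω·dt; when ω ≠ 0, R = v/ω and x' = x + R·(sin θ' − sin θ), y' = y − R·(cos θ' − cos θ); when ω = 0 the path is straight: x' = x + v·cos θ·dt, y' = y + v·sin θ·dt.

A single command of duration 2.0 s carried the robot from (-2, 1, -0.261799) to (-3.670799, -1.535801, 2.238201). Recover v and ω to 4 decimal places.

v = -2.0000, ω = 1.2500

Δθ = 2.238201 − -0.261799 = 2.500000
ω = Δθ/dt = 2.500000/2.0 = 1.2500
R = −Δy/(cos θ' − cos θ) = -1.6000
v = R·ω = -1.6000·1.2500 = -2.0000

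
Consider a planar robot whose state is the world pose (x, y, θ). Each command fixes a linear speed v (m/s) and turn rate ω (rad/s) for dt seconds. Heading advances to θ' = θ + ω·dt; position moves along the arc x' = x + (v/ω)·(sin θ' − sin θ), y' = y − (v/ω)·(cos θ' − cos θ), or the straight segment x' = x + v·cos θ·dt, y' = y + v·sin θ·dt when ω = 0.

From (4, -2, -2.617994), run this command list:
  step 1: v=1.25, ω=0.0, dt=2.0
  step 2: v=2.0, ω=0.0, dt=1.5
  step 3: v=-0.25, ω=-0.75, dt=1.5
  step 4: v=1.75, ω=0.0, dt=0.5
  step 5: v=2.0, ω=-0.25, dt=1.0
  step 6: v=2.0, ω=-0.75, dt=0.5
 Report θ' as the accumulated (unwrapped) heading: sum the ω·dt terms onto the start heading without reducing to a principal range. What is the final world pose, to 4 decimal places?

step 1: θ'=-2.6180 (straight) → pose (1.8349, -3.2500, -2.6180)
step 2: θ'=-2.6180 (straight) → pose (-0.7631, -4.7500, -2.6180)
step 3: θ'=-3.7430 (R=0.3333) → pose (-0.4079, -4.7638, -3.7430)
step 4: θ'=-3.7430 (straight) → pose (-1.1293, -4.2688, -3.7430)
step 5: θ'=-3.9930 (R=-8.0000) → pose (-2.6206, -2.9438, -3.9930)
step 6: θ'=-4.3680 (R=-2.6667) → pose (-3.1248, -2.0870, -4.3680)

(-3.1248, -2.0870, -4.3680)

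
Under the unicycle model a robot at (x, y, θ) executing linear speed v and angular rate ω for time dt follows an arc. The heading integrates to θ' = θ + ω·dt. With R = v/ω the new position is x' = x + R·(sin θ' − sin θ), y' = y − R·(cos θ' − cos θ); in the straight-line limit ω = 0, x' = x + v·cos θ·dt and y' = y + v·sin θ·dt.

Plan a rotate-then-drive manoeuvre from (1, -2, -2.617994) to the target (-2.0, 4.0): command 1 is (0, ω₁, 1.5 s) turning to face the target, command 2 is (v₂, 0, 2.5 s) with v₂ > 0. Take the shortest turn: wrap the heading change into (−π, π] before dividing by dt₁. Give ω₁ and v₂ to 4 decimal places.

ω₁ = -1.0872, v₂ = 2.6833

heading to target = atan2(4−-2, -2−1) = 2.0344
Δθ = wrap(2.0344 − -2.6180) = -1.6307; ω₁ = Δθ/dt₁ = -1.0872
distance = √((-2−1)² + (4−-2)²) = 6.7082; v₂ = distance/dt₂ = 2.6833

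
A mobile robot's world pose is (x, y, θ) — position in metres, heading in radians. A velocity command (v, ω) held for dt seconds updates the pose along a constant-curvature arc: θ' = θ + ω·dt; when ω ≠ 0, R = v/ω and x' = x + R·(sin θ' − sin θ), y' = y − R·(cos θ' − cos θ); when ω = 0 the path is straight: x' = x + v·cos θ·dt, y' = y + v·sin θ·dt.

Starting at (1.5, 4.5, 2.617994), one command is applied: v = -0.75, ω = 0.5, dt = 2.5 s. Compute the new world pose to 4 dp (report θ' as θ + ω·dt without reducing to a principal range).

θ' = 2.6180 + 0.5·2.5 = 3.8680
R = v/ω = -0.75/0.5 = -1.5000
x' = 1.5 + -1.5000·(sin 3.8680 − sin 2.6180) = 3.2463
y' = 4.5 − -1.5000·(cos 3.8680 − cos 2.6180) = 4.6777

(3.2463, 4.6777, 3.8680)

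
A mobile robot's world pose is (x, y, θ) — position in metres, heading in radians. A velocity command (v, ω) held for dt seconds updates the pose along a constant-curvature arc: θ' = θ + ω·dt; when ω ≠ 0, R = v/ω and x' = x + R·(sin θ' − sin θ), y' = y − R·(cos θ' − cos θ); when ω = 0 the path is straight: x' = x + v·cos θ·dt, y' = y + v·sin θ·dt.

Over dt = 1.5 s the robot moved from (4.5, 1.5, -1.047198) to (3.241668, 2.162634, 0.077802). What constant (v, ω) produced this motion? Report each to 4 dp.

Δθ = 0.077802 − -1.047198 = 1.125000
ω = Δθ/dt = 1.125000/1.5 = 0.7500
R = Δx/(sin θ' − sin θ) = -1.3333
v = R·ω = -1.3333·0.7500 = -1.0000

v = -1.0000, ω = 0.7500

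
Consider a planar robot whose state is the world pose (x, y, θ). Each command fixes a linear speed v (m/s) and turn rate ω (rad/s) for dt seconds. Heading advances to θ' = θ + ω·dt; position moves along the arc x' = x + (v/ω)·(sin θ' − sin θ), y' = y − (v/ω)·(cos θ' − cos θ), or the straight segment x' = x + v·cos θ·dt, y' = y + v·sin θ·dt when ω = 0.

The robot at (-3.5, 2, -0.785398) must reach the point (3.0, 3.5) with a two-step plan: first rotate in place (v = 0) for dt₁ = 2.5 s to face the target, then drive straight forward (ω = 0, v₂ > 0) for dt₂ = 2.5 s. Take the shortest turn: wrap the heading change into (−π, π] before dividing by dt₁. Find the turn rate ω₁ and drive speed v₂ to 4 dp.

heading to target = atan2(3.5−2, 3−-3.5) = 0.2268
Δθ = wrap(0.2268 − -0.7854) = 1.0122; ω₁ = Δθ/dt₁ = 0.4049
distance = √((3−-3.5)² + (3.5−2)²) = 6.6708; v₂ = distance/dt₂ = 2.6683

ω₁ = 0.4049, v₂ = 2.6683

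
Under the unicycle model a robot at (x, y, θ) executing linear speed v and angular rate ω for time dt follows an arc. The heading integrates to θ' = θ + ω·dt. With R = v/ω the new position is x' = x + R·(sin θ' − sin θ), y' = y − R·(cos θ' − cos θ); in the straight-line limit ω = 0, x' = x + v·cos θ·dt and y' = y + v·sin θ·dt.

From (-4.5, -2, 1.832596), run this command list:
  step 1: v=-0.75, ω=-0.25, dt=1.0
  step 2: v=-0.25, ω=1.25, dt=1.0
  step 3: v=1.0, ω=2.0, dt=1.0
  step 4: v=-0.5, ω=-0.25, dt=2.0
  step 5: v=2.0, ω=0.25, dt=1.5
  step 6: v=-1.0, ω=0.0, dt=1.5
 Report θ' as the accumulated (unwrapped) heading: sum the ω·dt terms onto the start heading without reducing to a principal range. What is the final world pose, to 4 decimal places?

step 1: θ'=1.5826 (R=3.0000) → pose (-4.3980, -2.7411, 1.5826)
step 2: θ'=2.8326 (R=-0.2000) → pose (-4.2588, -2.9292, 2.8326)
step 3: θ'=4.8326 (R=0.5000) → pose (-4.9073, -3.4655, 4.8326)
step 4: θ'=4.3326 (R=2.0000) → pose (-4.7792, -2.4842, 4.3326)
step 5: θ'=4.7076 (R=8.0000) → pose (-5.3492, -5.4117, 4.7076)
step 6: θ'=4.7076 (straight) → pose (-5.3420, -3.9117, 4.7076)

(-5.3420, -3.9117, 4.7076)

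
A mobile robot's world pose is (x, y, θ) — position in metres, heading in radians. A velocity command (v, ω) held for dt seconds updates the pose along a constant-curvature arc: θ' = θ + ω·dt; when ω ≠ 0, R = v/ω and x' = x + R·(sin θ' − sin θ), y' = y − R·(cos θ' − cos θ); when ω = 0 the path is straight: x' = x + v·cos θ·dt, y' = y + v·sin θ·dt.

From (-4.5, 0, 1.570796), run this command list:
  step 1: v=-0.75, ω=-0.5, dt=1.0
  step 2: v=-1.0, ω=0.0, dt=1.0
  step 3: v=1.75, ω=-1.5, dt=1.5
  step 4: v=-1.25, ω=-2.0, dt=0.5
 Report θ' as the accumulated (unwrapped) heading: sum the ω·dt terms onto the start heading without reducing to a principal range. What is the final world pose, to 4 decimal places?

(-2.9960, -1.1150, -2.1792)

step 1: θ'=1.0708 (R=1.5000) → pose (-4.6836, -0.7191, 1.0708)
step 2: θ'=1.0708 (straight) → pose (-5.1631, -1.5967, 1.0708)
step 3: θ'=-1.1792 (R=-1.1667) → pose (-3.0609, -1.7108, -1.1792)
step 4: θ'=-2.1792 (R=0.6250) → pose (-2.9960, -1.1150, -2.1792)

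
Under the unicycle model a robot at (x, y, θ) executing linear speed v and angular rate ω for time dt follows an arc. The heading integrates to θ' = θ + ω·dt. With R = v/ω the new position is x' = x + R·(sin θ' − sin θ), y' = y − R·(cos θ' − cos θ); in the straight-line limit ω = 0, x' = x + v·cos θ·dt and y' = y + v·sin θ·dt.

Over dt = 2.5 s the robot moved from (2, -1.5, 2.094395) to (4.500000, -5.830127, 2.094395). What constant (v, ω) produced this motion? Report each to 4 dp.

Δθ = 2.094395 − 2.094395 = 0.000000
ω = Δθ/dt = 0.000000/2.5 = 0.0000
ω = 0 → v = (Δx·cos θ + Δy·sin θ)/dt = -2.0000

v = -2.0000, ω = 0.0000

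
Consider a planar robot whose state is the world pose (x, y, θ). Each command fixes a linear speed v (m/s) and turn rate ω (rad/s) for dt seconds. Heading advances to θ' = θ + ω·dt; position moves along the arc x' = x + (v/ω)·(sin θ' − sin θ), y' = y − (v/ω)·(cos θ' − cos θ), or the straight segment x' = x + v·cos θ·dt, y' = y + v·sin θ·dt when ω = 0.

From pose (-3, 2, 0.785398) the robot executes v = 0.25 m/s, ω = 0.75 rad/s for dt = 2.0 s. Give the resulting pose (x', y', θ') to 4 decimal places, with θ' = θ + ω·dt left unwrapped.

θ' = 0.7854 + 0.75·2.0 = 2.2854
R = v/ω = 0.25/0.75 = 0.3333
x' = -3 + 0.3333·(sin 2.2854 − sin 0.7854) = -2.9839
y' = 2 − 0.3333·(cos 2.2854 − cos 0.7854) = 2.4541

(-2.9839, 2.4541, 2.2854)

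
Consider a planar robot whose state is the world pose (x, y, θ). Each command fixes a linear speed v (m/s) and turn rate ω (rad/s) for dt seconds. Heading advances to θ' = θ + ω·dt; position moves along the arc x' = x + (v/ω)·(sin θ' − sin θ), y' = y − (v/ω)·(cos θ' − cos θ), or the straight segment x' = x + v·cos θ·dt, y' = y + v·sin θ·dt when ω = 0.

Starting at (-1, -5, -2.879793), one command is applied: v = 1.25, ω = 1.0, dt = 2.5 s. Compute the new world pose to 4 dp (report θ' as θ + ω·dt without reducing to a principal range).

θ' = -2.8798 + 1.0·2.5 = -0.3798
R = v/ω = 1.25/1.0 = 1.2500
x' = -1 + 1.2500·(sin -0.3798 − sin -2.8798) = -1.1399
y' = -5 − 1.2500·(cos -0.3798 − cos -2.8798) = -7.3683

(-1.1399, -7.3683, -0.3798)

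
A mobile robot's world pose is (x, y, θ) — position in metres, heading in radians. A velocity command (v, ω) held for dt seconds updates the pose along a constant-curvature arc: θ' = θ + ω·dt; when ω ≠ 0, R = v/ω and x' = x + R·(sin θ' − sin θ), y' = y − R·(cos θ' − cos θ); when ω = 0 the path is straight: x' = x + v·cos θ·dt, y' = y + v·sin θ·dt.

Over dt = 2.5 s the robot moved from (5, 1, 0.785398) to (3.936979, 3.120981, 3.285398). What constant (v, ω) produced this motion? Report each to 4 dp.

Δθ = 3.285398 − 0.785398 = 2.500000
ω = Δθ/dt = 2.500000/2.5 = 1.0000
R = −Δy/(cos θ' − cos θ) = 1.2500
v = R·ω = 1.2500·1.0000 = 1.2500

v = 1.2500, ω = 1.0000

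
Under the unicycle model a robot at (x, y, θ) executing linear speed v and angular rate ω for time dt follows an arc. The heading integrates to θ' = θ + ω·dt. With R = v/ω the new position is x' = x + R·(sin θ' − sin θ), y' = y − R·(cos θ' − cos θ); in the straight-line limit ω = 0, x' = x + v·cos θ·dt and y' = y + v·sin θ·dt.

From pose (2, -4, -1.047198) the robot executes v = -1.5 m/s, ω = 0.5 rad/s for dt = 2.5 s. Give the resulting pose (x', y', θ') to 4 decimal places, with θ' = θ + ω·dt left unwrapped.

θ' = -1.0472 + 0.5·2.5 = 0.2028
R = v/ω = -1.5/0.5 = -3.0000
x' = 2 + -3.0000·(sin 0.2028 − sin -1.0472) = -1.2023
y' = -4 − -3.0000·(cos 0.2028 − cos -1.0472) = -2.5615

(-1.2023, -2.5615, 0.2028)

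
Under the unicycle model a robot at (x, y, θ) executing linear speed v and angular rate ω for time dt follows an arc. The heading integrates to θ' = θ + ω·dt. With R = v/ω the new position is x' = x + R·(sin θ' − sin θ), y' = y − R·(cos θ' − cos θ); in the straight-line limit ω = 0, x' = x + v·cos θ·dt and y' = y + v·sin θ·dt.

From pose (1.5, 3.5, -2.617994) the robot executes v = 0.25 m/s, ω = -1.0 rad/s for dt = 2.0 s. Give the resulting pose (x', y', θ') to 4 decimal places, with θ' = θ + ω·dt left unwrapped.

(1.1261, 3.6929, -4.6180)

θ' = -2.6180 + -1.0·2.0 = -4.6180
R = v/ω = 0.25/-1.0 = -0.2500
x' = 1.5 + -0.2500·(sin -4.6180 − sin -2.6180) = 1.1261
y' = 3.5 − -0.2500·(cos -4.6180 − cos -2.6180) = 3.6929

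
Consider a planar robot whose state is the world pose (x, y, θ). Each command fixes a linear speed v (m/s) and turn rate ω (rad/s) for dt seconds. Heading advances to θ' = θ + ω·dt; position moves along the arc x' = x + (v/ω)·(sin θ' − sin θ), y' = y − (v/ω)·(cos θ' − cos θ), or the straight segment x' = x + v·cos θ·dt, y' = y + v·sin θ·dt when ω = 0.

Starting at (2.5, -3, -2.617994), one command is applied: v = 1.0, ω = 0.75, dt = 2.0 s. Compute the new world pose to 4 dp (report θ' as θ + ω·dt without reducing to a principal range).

θ' = -2.6180 + 0.75·2.0 = -1.1180
R = v/ω = 1.0/0.75 = 1.3333
x' = 2.5 + 1.3333·(sin -1.1180 − sin -2.6180) = 1.9677
y' = -3 − 1.3333·(cos -1.1180 − cos -2.6180) = -4.7380

(1.9677, -4.7380, -1.1180)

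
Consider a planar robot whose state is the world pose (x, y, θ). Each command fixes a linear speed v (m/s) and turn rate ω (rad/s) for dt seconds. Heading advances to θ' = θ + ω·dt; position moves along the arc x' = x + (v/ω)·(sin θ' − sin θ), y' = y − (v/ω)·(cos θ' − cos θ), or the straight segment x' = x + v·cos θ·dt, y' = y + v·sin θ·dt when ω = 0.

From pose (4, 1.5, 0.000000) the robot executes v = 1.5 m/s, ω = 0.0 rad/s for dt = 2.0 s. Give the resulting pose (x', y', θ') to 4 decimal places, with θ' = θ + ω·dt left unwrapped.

θ' = 0.0000 + 0.0·2.0 = 0.0000
ω = 0 → straight: x' = 4 + 1.5·cos(0.0000)·2.0 = 7.0000
y' = 1.5 + 1.5·sin(0.0000)·2.0 = 1.5000

(7.0000, 1.5000, 0.0000)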